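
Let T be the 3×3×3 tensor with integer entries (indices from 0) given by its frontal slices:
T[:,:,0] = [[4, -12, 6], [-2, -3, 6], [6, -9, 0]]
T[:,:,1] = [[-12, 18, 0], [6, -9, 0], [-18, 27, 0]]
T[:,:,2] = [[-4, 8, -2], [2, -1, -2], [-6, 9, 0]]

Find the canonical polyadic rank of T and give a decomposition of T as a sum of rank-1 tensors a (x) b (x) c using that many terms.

rank(T) = 2

Lower bound: in the mode-1 unfolding of T (rows indexed by i, columns by (j,k)) the 2×2 minor on rows i ∈ {0, 1}, columns (j,k) ∈ {(0,0), (1,0)} is det [[4, -12], [-2, -3]] = -36 ≠ 0, so that unfolding has rank ≥ 2 and hence rank(T) ≥ 2 (CP rank is at least every unfolding rank, though it can be larger).
Upper bound: with S_k = T[:,:,k], the two rank-1 terms a₁b₁ᵀ, a₂b₂ᵀ are the rank-1 members of the pencil x·S₀ + y·S₁.
The 2×2 minor of x·S₀ + y·S₁ on rows {0,1}, columns {0,1} is −36·x² + 108·xy = (-36)·(x − 3·y)(x), vanishing at (x:y) = (3:1) and (0:1).
M₁ = 3·S₀ + S₁ = [[0, -18, 18], [0, -18, 18], [0, 0, 0]] = (-18)·[1, 1, 0][0, 1, -1]ᵀ and M₂ = S₁ = [[-12, 18, 0], [6, -9, 0], [-18, 27, 0]] = (-3)·[2, -1, 3][2, -3, 0]ᵀ, so take a₁ = [1, 1, 0], b₁ = [0, 1, -1], a₂ = [2, -1, 3], b₂ = [2, -3, 0].
Each slice is an integer combination of E₁ = a₁b₁ᵀ and E₂ = a₂b₂ᵀ: S₀ = −6·E₁ + E₂, S₁ = −3·E₂, S₂ = 2·E₁ − E₂; reading off coefficients, c₁ = [-6, 0, 2] and c₂ = [1, -3, -1].
Hence T = [1, 1, 0] (x) [0, 1, -1] (x) [-6, 0, 2] + [2, -1, 3] (x) [2, -3, 0] (x) [1, -3, -1], so rank(T) ≤ 2.
These bounds meet, so rank(T) = 2.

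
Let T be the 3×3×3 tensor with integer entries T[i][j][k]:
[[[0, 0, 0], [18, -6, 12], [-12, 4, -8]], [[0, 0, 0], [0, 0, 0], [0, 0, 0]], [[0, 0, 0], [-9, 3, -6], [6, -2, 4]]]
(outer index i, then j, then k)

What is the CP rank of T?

Lower bound: T ≠ 0 (e.g. T[0,1,0] = 18), so rank(T) ≥ 1.
Upper bound: if T = a ⊗ b ⊗ c then every fibre of T is a multiple of the corresponding factor, so read the factors off the fibres through the nonzero entry T[0,1,0] = 18.
The mode-1 fibre T[:,1,0] = [18, 0, -9] gives a = [2, 0, -1] (primitive direction); the mode-2 fibre T[0,:,0] = [0, 18, -12] gives b = [0, 3, -2]; then c[k] = T[0,1,k] / (a[0]·b[1]) = [18, -6, 12] / 6 = [3, -1, 2].
Expanding [2, 0, -1] ⊗ [0, 3, -2] ⊗ [3, -1, 2] reproduces all 27 entries of T, so T = [2, 0, -1] ⊗ [0, 3, -2] ⊗ [3, -1, 2] and rank(T) ≤ 1.
These bounds meet, so rank(T) = 1.

1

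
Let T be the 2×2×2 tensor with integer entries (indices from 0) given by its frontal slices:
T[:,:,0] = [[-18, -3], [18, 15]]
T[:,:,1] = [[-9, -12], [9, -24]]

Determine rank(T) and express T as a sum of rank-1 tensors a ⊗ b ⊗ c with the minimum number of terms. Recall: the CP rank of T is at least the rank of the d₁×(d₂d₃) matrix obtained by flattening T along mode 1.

Lower bound: in the mode-1 unfolding of T (rows indexed by i, columns by (j,k)) the 2×2 minor on rows i ∈ {0, 1}, columns (j,k) ∈ {(0,0), (1,0)} is det [[-18, -3], [18, 15]] = -216 ≠ 0, so that unfolding has rank ≥ 2 and hence rank(T) ≥ 2 (CP rank is at least every unfolding rank, though it can be larger).
Upper bound: with S_k = T[:,:,k], the two rank-1 terms a₁b₁ᵀ, a₂b₂ᵀ are the rank-1 members of the pencil x·S₀ + y·S₁.
det(x·S₀ + y·S₁) is −216·x² + 540·xy + 324·y² = (-108)·(x − 3·y)(2·x + y), vanishing at (x:y) = (3:1) and (1:-2).
M₁ = 3·S₀ + S₁ = [[-63, -21], [63, 21]] = (-21)·[1, -1][3, 1]ᵀ and M₂ = S₀ − 2·S₁ = [[0, 21], [0, 63]] = 21·[1, 3][0, 1]ᵀ, so take a₁ = [1, -1], b₁ = [3, 1], a₂ = [1, 3], b₂ = [0, 1].
Each slice is an integer combination of E₁ = a₁b₁ᵀ and E₂ = a₂b₂ᵀ: S₀ = −6·E₁ + 3·E₂, S₁ = −3·E₁ − 9·E₂; reading off coefficients, c₁ = [-6, -3] and c₂ = [3, -9].
Hence T = [1, -1] ⊗ [3, 1] ⊗ [-6, -3] + [1, 3] ⊗ [0, 1] ⊗ [3, -9], so rank(T) ≤ 2.
These bounds meet, so rank(T) = 2.

rank(T) = 2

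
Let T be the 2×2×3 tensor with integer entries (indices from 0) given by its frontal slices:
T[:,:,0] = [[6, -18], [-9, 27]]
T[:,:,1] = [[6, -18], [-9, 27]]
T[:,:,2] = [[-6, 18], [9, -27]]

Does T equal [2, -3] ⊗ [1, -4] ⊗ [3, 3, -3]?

No

Reconstruct entry (0,1,0) from the claimed factors: Σₗ aₗ[0]bₗ[1]cₗ[0] = (2)·(-4)·(3) = -24, but T[0,1,0] = -18. The claim is false.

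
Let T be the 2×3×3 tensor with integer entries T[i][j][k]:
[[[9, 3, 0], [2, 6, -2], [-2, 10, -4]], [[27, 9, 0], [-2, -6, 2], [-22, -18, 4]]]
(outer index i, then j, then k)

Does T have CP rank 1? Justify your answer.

The mode-1 unfolding of T (rows indexed by i, columns by (j,k) = (0,0), (0,1), (0,2), (1,0), (1,1), (1,2), (2,0), (2,1), (2,2)) is [[9, 3, 0, 2, 6, -2, -2, 10, -4], [27, 9, 0, -2, -6, 2, -22, -18, 4]].
There the 2×2 minor on rows i ∈ {0, 1}, columns (j,k) ∈ {(0,0), (1,0)} is det [[9, 2], [27, -2]] = -72 ≠ 0, so this unfolding has rank ≥ 2; CP rank is at least every unfolding rank, so rank(T) ≥ 2.
In particular rank(T) ≥ 2 > 1, so T is not rank-1.

No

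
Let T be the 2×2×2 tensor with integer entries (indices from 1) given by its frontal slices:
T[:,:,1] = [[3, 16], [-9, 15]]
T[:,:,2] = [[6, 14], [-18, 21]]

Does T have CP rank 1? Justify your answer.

No

The mode-2 unfolding of T (rows indexed by j, columns by (i,k) = (1,1), (1,2), (2,1), (2,2)) is [[3, 6, -9, -18], [16, 14, 15, 21]].
There the 2×2 minor on rows j ∈ {1, 2}, columns (i,k) ∈ {(1,1), (1,2)} is det [[3, 6], [16, 14]] = -54 ≠ 0, so this unfolding has rank ≥ 2; CP rank is at least every unfolding rank, so rank(T) ≥ 2.
In particular rank(T) ≥ 2 > 1, so T is not rank-1.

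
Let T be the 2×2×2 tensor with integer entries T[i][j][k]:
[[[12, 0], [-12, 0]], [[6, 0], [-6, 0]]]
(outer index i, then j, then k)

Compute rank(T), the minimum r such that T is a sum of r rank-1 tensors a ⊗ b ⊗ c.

1

Lower bound: T ≠ 0 (e.g. T[0,0,0] = 12), so rank(T) ≥ 1.
Upper bound: if T = a ⊗ b ⊗ c then every fibre of T is a multiple of the corresponding factor, so read the factors off the fibres through the nonzero entry T[0,0,0] = 12.
The mode-1 fibre T[:,0,0] = [12, 6] gives a = [2, 1] (primitive direction); the mode-2 fibre T[0,:,0] = [12, -12] gives b = [1, -1]; then c[k] = T[0,0,k] / (a[0]·b[0]) = [12, 0] / 2 = [6, 0].
Expanding [2, 1] ⊗ [1, -1] ⊗ [6, 0] reproduces all 8 entries of T, so T = [2, 1] ⊗ [1, -1] ⊗ [6, 0] and rank(T) ≤ 1.
These bounds meet, so rank(T) = 1.
Check entry T[0,1,0] = -12: (2)·(-1)·(6) = -12.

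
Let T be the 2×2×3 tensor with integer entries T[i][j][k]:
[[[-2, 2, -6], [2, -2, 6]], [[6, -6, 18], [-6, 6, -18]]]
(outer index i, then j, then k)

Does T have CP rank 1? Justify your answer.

Yes

The mode-1 fibre T[:,0,0] = [-2, 6] gives a = (1, -3) (primitive direction); the mode-2 fibre T[0,:,0] = [-2, 2] gives b = (1, -1); then c[k] = T[0,0,k] / (a[0]·b[0]) = [-2, 2, -6] / 1 = (-2, 2, -6).
Expanding (1, -3) ⊗ (1, -1) ⊗ (-2, 2, -6) reproduces all 12 entries of T, so T = (1, -3) ⊗ (1, -1) ⊗ (-2, 2, -6) and rank(T) ≤ 1.
Equivalently every frontal slice T[:,:,k] is c[k] times the rank-1 matrix (1, -3) ⊗ (1, -1). So T has rank 1 (it is nonzero).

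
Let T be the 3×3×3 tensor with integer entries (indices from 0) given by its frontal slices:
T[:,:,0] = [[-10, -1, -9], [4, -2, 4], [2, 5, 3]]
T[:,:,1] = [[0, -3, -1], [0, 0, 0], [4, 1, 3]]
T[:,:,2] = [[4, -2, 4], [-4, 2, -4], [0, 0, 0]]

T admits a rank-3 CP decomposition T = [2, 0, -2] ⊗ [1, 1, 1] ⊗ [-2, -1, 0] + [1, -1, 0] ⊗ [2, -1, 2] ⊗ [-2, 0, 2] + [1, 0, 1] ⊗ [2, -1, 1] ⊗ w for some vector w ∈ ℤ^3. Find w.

Subtract the known terms from T to get the rank-1 residual R = [1, 0, 1] ⊗ [2, -1, 1] ⊗ w, so R[i,j,k] = a[i]·b[j]·w[k]. Pick indices with nonzero a[0]·b[0] = (1)·(2) = 2. Only the fibre through (0,0,·) is needed: R[0,0,:] = T[0,0,:] − Σₗ aₗ[0]bₗ[0]cₗ = [-10, 0, 4] − (2)·(1)·[-2, -1, 0] − (1)·(2)·[-2, 0, 2] = [-2, 2, 0]. Then w[k] = R[0,0,k] / 2 for each k, giving w = [-2, 2, 0] / 2 = [-1, 1, 0].

w = [-1, 1, 0]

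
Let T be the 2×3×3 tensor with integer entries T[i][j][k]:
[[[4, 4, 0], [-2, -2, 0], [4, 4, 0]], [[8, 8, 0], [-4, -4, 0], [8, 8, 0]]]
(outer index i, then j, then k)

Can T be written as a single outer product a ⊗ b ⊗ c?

If T = a ⊗ b ⊗ c then every fibre of T is a multiple of the corresponding factor, so read the factors off the fibres through the nonzero entry T[0,0,0] = 4.
The mode-1 fibre T[:,0,0] = [4, 8] gives a = [1, 2] (primitive direction); the mode-2 fibre T[0,:,0] = [4, -2, 4] gives b = [2, -1, 2]; then c[k] = T[0,0,k] / (a[0]·b[0]) = [4, 4, 0] / 2 = [2, 2, 0].
Expanding [1, 2] ⊗ [2, -1, 2] ⊗ [2, 2, 0] reproduces all 18 entries of T, so T = [1, 2] ⊗ [2, -1, 2] ⊗ [2, 2, 0] and rank(T) ≤ 1.
Equivalently every frontal slice T[:,:,k] is c[k] times the rank-1 matrix [1, 2] ⊗ [2, -1, 2]. So T has rank 1 (it is nonzero).

Yes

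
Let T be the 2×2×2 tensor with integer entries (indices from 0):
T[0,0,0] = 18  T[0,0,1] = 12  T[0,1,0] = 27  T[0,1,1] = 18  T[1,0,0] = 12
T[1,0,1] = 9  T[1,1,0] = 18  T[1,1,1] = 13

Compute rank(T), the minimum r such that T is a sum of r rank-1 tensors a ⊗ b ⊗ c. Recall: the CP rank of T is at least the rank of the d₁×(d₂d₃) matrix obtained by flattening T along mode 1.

Lower bound: in the mode-2 unfolding of T (rows indexed by j, columns by (i,k)) the 2×2 minor on rows j ∈ {0, 1}, columns (i,k) ∈ {(0,0), (1,1)} is det [[18, 9], [27, 13]] = -9 ≠ 0, so that unfolding has rank ≥ 2 and hence rank(T) ≥ 2 (CP rank is at least every unfolding rank, though it can be larger).
Upper bound: with S_k = T[:,:,k], the two rank-1 terms a₁b₁ᵀ, a₂b₂ᵀ are the rank-1 members of the pencil x·S₀ + y·S₁.
det(x·S₀ + y·S₁) is −9·xy − 6·y² = (-3)·(3·x + 2·y)(y), vanishing at (x:y) = (2:-3) and (1:0).
M₁ = 2·S₀ − 3·S₁ = [[0, 0], [-3, -3]] = (-3)·[0, 1][1, 1]ᵀ and M₂ = S₀ = [[18, 27], [12, 18]] = 3·[3, 2][2, 3]ᵀ, so take a₁ = [0, 1], b₁ = [1, 1], a₂ = [3, 2], b₂ = [2, 3].
Each slice is an integer combination of E₁ = a₁b₁ᵀ and E₂ = a₂b₂ᵀ: S₀ = 3·E₂, S₁ = E₁ + 2·E₂; reading off coefficients, c₁ = [0, 1] and c₂ = [3, 2].
Hence T = [0, 1] ⊗ [1, 1] ⊗ [0, 1] + [3, 2] ⊗ [2, 3] ⊗ [3, 2], so rank(T) ≤ 2.
These bounds meet, so rank(T) = 2.

2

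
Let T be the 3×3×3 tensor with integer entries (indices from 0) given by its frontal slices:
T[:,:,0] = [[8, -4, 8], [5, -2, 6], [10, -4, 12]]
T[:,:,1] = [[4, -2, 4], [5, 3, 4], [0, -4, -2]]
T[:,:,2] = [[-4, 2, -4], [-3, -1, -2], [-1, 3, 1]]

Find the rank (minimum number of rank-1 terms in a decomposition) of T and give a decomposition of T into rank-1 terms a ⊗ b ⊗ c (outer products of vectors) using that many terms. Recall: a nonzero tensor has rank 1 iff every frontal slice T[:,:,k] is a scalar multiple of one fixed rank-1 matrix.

Lower bound: the mode-3 unfolding of T (rows indexed by k, columns by (i,j) = (0,0), (0,1), (0,2), (1,0), (1,1), (1,2), (2,0), (2,1), (2,2)) is [[8, -4, 8, 5, -2, 6, 10, -4, 12], [4, -2, 4, 5, 3, 4, 0, -4, -2], [-4, 2, -4, -3, -1, -2, -1, 3, 1]].
There the 3×3 minor on rows k ∈ {0, 1, 2}, columns (i,j) ∈ {(0,0), (1,0), (1,1)} is det [[8, 5, -2], [4, 5, 3], [-4, -3, -1]] = -24 ≠ 0, so this unfolding has rank ≥ 3; CP rank is at least every unfolding rank, so rank(T) ≥ 3. (Flattening ranks never certify an upper bound on CP rank; for that we must actually write T with 3 rank-1 terms.)
Upper bound: T is a sum of 3 rank-1 terms, T = [0, 1, 2] ⊗ [1, 0, 2] ⊗ [1, -1, 1] + [0, 2, -1] ⊗ [1, 1, 1] ⊗ [0, 2, -1] + [2, 1, 2] ⊗ [2, -1, 2] ⊗ [2, 1, -1] (written with every a and b primitive with positive leading entry and the scale carried by c; CP decompositions are not unique, and this one is verified by expanding entrywise), so rank(T) ≤ 3.
These bounds meet, so rank(T) = 3.

rank(T) = 3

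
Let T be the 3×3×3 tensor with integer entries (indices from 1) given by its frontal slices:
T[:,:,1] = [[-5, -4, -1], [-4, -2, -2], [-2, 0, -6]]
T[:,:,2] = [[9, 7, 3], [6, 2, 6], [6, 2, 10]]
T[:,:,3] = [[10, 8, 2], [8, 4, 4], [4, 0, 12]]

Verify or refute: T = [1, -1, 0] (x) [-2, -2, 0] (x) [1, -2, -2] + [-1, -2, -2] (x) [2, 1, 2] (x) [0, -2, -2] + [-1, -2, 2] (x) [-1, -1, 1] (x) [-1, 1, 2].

No

Reconstruct entry (1,1,1) from the claimed factors: Σₗ aₗ[1]bₗ[1]cₗ[1] = (1)·(-2)·(1) + (-1)·(2)·(0) + (-1)·(-1)·(-1) = -3, but T[1,1,1] = -5. The claim is false.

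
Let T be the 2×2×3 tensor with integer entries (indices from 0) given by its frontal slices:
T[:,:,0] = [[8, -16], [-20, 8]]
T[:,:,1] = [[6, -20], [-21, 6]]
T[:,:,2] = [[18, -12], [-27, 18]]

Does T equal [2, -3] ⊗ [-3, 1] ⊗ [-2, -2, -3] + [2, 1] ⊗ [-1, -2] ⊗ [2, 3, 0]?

Reconstruct entry (0,1,0) from the claimed factors: Σₗ aₗ[0]bₗ[1]cₗ[0] = (2)·(1)·(-2) + (2)·(-2)·(2) = -12, but T[0,1,0] = -16. The claim is false.

No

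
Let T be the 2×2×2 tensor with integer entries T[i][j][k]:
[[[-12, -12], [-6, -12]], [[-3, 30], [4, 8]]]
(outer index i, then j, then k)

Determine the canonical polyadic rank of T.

Lower bound: the mode-2 unfolding of T (rows indexed by j, columns by (i,k) = (0,0), (0,1), (1,0), (1,1)) is [[-12, -12, -3, 30], [-6, -12, 4, 8]].
There the 2×2 minor on rows j ∈ {0, 1}, columns (i,k) ∈ {(0,0), (0,1)} is det [[-12, -12], [-6, -12]] = 72 ≠ 0, so this unfolding has rank ≥ 2; CP rank is at least every unfolding rank, so rank(T) ≥ 2. (Unfolding ranks only ever bound the CP rank from below — rank(T) can be strictly larger than all of them — so the matching upper bound has to come from an explicit 2-term decomposition.)
Upper bound — finding two terms. Write S_k = T[:,:,k] for the frontal slices: S₀ = [[-12, -6], [-3, 4]], S₁ = [[-12, -12], [30, 8]].
If T = a₁ ⊗ b₁ ⊗ c₁ + a₂ ⊗ b₂ ⊗ c₂ then each S_k = c₁[k]·a₁b₁ᵀ + c₂[k]·a₂b₂ᵀ. S₀ and S₁ are linearly independent, so a₁b₁ᵀ and a₂b₂ᵀ must span the same plane of matrices: they are the rank-1 matrices of the form x·S₀ + y·S₁.
det(x·S₀ + y·S₁) is −66·x² + 264·y² = (-66)·(x − 2·y)(x + 2·y), vanishing at (x:y) = (2:1) and (2:-1).
M₁ = 2·S₀ + S₁ = [[-36, -24], [24, 16]] = (-4)·[3, -2][3, 2]ᵀ and M₂ = 2·S₀ − S₁ = [[-12, 0], [-36, 0]] = (-12)·[1, 3][1, 0]ᵀ, so take a₁ = [3, -2], b₁ = [3, 2], a₂ = [1, 3], b₂ = [1, 0].
Each slice is an integer combination of E₁ = a₁b₁ᵀ and E₂ = a₂b₂ᵀ: S₀ = −E₁ − 3·E₂, S₁ = −2·E₁ + 6·E₂; reading off coefficients, c₁ = [-1, -2] and c₂ = [-3, 6].
Hence T = [3, -2] ⊗ [3, 2] ⊗ [-1, -2] + [1, 3] ⊗ [1, 0] ⊗ [-3, 6], so rank(T) ≤ 2.
These bounds meet, so rank(T) = 2.

2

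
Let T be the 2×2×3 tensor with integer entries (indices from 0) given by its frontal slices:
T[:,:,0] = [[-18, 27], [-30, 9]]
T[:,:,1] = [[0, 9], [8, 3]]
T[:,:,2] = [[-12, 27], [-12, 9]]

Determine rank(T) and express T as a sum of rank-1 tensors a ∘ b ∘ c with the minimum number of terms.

Lower bound: the mode-2 unfolding of T (rows indexed by j, columns by (i,k) = (0,0), (0,1), (0,2), (1,0), (1,1), (1,2)) is [[-18, 0, -12, -30, 8, -12], [27, 9, 27, 9, 3, 9]].
There the 2×2 minor on rows j ∈ {0, 1}, columns (i,k) ∈ {(0,0), (0,1)} is det [[-18, 0], [27, 9]] = -162 ≠ 0, so this unfolding has rank ≥ 2; CP rank is at least every unfolding rank, so rank(T) ≥ 2. (Flattening ranks never certify an upper bound on CP rank; for that we must actually write T with 2 rank-1 terms.)
Upper bound — finding two terms. Write S_k = T[:,:,k] for the frontal slices: S₀ = [[-18, 27], [-30, 9]], S₁ = [[0, 9], [8, 3]], S₂ = [[-12, 27], [-12, 9]].
If T = a₁ ∘ b₁ ∘ c₁ + a₂ ∘ b₂ ∘ c₂ then each S_k = c₁[k]·a₁b₁ᵀ + c₂[k]·a₂b₂ᵀ. S₀ and S₁ are linearly independent, so a₁b₁ᵀ and a₂b₂ᵀ must span the same plane of matrices: they are the rank-1 matrices of the form x·S₀ + y·S₁.
det(x·S₀ + y·S₁) is 648·x² − 72·y² = 72·(3·x − y)(3·x + y), vanishing at (x:y) = (1:3) and (1:-3).
M₁ = S₀ + 3·S₁ = [[-18, 54], [-6, 18]] = (-6)·[3, 1][1, -3]ᵀ and M₂ = S₀ − 3·S₁ = [[-18, 0], [-54, 0]] = (-18)·[1, 3][1, 0]ᵀ, so take a₁ = [3, 1], b₁ = [1, -3], a₂ = [1, 3], b₂ = [1, 0].
Each slice is an integer combination of E₁ = a₁b₁ᵀ and E₂ = a₂b₂ᵀ: S₀ = −3·E₁ − 9·E₂, S₁ = −E₁ + 3·E₂, S₂ = −3·E₁ − 3·E₂; reading off coefficients, c₁ = [-3, -1, -3] and c₂ = [-9, 3, -3].
Hence T = [3, 1] ∘ [1, -3] ∘ [-3, -1, -3] + [1, 3] ∘ [1, 0] ∘ [-9, 3, -3], so rank(T) ≤ 2.
These bounds meet, so rank(T) = 2.

rank(T) = 2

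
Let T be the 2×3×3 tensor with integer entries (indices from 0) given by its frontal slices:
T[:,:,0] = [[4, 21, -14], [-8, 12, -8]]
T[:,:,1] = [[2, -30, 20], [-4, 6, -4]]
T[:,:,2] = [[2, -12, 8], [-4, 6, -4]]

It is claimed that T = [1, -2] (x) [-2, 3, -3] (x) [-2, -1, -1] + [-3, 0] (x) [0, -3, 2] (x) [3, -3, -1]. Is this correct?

No

Reconstruct entry (0,2,0) from the claimed factors: Σₗ aₗ[0]bₗ[2]cₗ[0] = (1)·(-3)·(-2) + (-3)·(2)·(3) = -12, but T[0,2,0] = -14. The claim is false.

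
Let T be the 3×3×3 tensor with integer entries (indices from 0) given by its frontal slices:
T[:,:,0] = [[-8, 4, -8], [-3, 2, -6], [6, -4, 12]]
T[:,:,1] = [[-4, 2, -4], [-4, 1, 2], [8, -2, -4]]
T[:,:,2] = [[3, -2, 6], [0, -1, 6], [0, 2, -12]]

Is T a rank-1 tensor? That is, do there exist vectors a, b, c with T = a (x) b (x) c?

No

The mode-3 unfolding of T (rows indexed by k, columns by (i,j) = (0,0), (0,1), (0,2), (1,0), (1,1), (1,2), (2,0), (2,1), (2,2)) is [[-8, 4, -8, -3, 2, -6, 6, -4, 12], [-4, 2, -4, -4, 1, 2, 8, -2, -4], [3, -2, 6, 0, -1, 6, 0, 2, -12]].
There the 3×3 minor on rows k ∈ {0, 1, 2}, columns (i,j) ∈ {(0,0), (0,1), (1,0)} is det [[-8, 4, -3], [-4, 2, -4], [3, -2, 0]] = 10 ≠ 0, so this unfolding has rank ≥ 3; CP rank is at least every unfolding rank, so rank(T) ≥ 3.
In particular rank(T) ≥ 3 > 1, so T is not rank-1.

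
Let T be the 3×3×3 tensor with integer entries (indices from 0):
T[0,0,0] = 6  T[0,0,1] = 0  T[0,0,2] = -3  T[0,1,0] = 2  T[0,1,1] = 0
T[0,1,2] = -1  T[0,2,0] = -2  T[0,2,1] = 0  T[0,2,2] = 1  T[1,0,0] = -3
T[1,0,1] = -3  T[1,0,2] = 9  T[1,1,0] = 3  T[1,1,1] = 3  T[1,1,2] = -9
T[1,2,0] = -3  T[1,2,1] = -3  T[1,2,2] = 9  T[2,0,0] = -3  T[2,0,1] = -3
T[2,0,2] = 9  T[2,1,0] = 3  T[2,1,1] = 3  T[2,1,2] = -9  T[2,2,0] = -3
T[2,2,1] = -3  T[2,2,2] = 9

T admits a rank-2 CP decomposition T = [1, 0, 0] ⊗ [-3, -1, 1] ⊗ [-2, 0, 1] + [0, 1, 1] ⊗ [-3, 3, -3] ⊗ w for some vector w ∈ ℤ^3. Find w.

w = [1, 1, -3]

Subtract the known terms from T to get the rank-1 residual R = [0, 1, 1] ⊗ [-3, 3, -3] ⊗ w, so R[i,j,k] = a[i]·b[j]·w[k]. Pick indices with nonzero a[1]·b[0] = (1)·(-3) = -3. Only the fibre through (1,0,·) is needed: R[1,0,:] = T[1,0,:] − Σₗ aₗ[1]bₗ[0]cₗ = [-3, -3, 9] − (0)·(-3)·[-2, 0, 1] = [-3, -3, 9]. Then w[k] = R[1,0,k] / -3 for each k, giving w = [-3, -3, 9] / -3 = [1, 1, -3].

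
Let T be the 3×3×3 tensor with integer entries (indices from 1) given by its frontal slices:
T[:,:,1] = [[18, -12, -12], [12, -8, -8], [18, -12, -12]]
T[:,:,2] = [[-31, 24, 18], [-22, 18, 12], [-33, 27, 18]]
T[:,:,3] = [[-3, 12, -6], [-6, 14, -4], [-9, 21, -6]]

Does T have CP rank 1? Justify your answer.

The mode-1 unfolding of T (rows indexed by i, columns by (j,k) = (1,1), (1,2), (1,3), (2,1), (2,2), (2,3), (3,1), (3,2), (3,3)) is [[18, -31, -3, -12, 24, 12, -12, 18, -6], [12, -22, -6, -8, 18, 14, -8, 12, -4], [18, -33, -9, -12, 27, 21, -12, 18, -6]].
There the 2×2 minor on rows i ∈ {1, 2}, columns (j,k) ∈ {(1,1), (1,2)} is det [[18, -31], [12, -22]] = -24 ≠ 0, so this unfolding has rank ≥ 2; CP rank is at least every unfolding rank, so rank(T) ≥ 2.
In particular rank(T) ≥ 2 > 1, so T is not rank-1.

No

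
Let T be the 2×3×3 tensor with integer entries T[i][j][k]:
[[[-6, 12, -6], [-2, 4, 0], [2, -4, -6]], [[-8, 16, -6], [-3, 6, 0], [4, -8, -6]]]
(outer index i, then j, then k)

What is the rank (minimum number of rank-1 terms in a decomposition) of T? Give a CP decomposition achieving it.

Lower bound: the mode-1 unfolding of T (rows indexed by i, columns by (j,k) = (0,0), (0,1), (0,2), (1,0), (1,1), (1,2), (2,0), (2,1), (2,2)) is [[-6, 12, -6, -2, 4, 0, 2, -4, -6], [-8, 16, -6, -3, 6, 0, 4, -8, -6]].
There the 2×2 minor on rows i ∈ {0, 1}, columns (j,k) ∈ {(0,0), (0,2)} is det [[-6, -6], [-8, -6]] = -12 ≠ 0, so this unfolding has rank ≥ 2; CP rank is at least every unfolding rank, so rank(T) ≥ 2. (Unfolding ranks only ever bound the CP rank from below — rank(T) can be strictly larger than all of them — so the matching upper bound has to come from an explicit 2-term decomposition.)
Upper bound — finding two terms. Write S_k = T[:,:,k] for the frontal slices: S₀ = [[-6, -2, 2], [-8, -3, 4]], S₁ = [[12, 4, -4], [16, 6, -8]], S₂ = [[-6, 0, -6], [-6, 0, -6]].
If T = a₁ ⊗ b₁ ⊗ c₁ + a₂ ⊗ b₂ ⊗ c₂ then each S_k = c₁[k]·a₁b₁ᵀ + c₂[k]·a₂b₂ᵀ. S₀ and S₂ are linearly independent, so a₁b₁ᵀ and a₂b₂ᵀ must span the same plane of matrices: they are the rank-1 matrices of the form x·S₀ + y·S₂.
The 2×2 minor of x·S₀ + y·S₂ on rows {0,1}, columns {0,1} is 2·x² + 6·xy = 2·(x + 3·y)(x), vanishing at (x:y) = (3:-1) and (0:1).
M₁ = 3·S₀ − S₂ = [[-12, -6, 12], [-18, -9, 18]] = (-3)·[2, 3][2, 1, -2]ᵀ and M₂ = S₂ = [[-6, 0, -6], [-6, 0, -6]] = (-6)·[1, 1][1, 0, 1]ᵀ, so take a₁ = [2, 3], b₁ = [2, 1, -2], a₂ = [1, 1], b₂ = [1, 0, 1].
Each slice is an integer combination of E₁ = a₁b₁ᵀ and E₂ = a₂b₂ᵀ: S₀ = −E₁ − 2·E₂, S₁ = 2·E₁ + 4·E₂, S₂ = −6·E₂; reading off coefficients, c₁ = [-1, 2, 0] and c₂ = [-2, 4, -6].
Hence T = [2, 3] ⊗ [2, 1, -2] ⊗ [-1, 2, 0] + [1, 1] ⊗ [1, 0, 1] ⊗ [-2, 4, -6], so rank(T) ≤ 2.
These bounds meet, so rank(T) = 2.

rank(T) = 2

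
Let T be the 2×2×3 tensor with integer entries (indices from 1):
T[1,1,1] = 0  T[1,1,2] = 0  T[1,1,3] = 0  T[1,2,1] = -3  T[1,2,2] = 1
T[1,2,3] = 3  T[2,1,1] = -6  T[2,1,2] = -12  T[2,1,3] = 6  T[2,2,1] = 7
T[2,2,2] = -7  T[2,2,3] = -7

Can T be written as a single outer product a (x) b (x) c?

No

The mode-2 unfolding of T (rows indexed by j, columns by (i,k) = (1,1), (1,2), (1,3), (2,1), (2,2), (2,3)) is [[0, 0, 0, -6, -12, 6], [-3, 1, 3, 7, -7, -7]].
There the 2×2 minor on rows j ∈ {1, 2}, columns (i,k) ∈ {(1,1), (2,1)} is det [[0, -6], [-3, 7]] = -18 ≠ 0, so this unfolding has rank ≥ 2; CP rank is at least every unfolding rank, so rank(T) ≥ 2.
In particular rank(T) ≥ 2 > 1, so T is not rank-1.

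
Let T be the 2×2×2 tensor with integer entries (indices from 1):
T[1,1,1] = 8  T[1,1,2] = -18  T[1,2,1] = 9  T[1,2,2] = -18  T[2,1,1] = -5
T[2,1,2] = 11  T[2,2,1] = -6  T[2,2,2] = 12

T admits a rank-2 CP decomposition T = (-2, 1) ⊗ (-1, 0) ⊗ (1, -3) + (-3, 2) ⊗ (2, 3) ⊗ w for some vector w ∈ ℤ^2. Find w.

Subtract the known terms from T to get the rank-1 residual R = (-3, 2) ⊗ (2, 3) ⊗ w, so R[i,j,k] = a[i]·b[j]·w[k]. Pick indices with nonzero a[1]·b[1] = (-3)·(2) = -6. Only the fibre through (1,1,·) is needed: R[1,1,:] = T[1,1,:] − Σₗ aₗ[1]bₗ[1]cₗ = [8, -18] − (-2)·(-1)·(1, -3) = [6, -12]. Then w[k] = R[1,1,k] / -6 for each k, giving w = [6, -12] / -6 = (-1, 2).

w = (-1, 2)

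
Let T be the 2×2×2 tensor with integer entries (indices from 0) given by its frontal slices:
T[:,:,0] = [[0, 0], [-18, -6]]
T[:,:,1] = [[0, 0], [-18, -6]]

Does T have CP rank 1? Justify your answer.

Yes

If T = a ⊗ b ⊗ c then every fibre of T is a multiple of the corresponding factor, so read the factors off the fibres through the nonzero entry T[1,0,0] = -18.
The mode-1 fibre T[:,0,0] = [0, -18] gives a = (0, 1) (primitive direction); the mode-2 fibre T[1,:,0] = [-18, -6] gives b = (3, 1); then c[k] = T[1,0,k] / (a[1]·b[0]) = [-18, -18] / 3 = (-6, -6).
Expanding (0, 1) ⊗ (3, 1) ⊗ (-6, -6) reproduces all 8 entries of T, so T = (0, 1) ⊗ (3, 1) ⊗ (-6, -6) and rank(T) ≤ 1.
Equivalently every frontal slice T[:,:,k] is c[k] times the rank-1 matrix (0, 1) ⊗ (3, 1). So T has rank 1 (it is nonzero).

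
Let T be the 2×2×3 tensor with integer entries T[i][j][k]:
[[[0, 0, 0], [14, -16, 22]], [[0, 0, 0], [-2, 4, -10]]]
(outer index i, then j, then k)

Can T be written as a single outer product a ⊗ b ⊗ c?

The mode-3 unfolding of T (rows indexed by k, columns by (i,j) = (0,0), (0,1), (1,0), (1,1)) is [[0, 14, 0, -2], [0, -16, 0, 4], [0, 22, 0, -10]].
There the 2×2 minor on rows k ∈ {0, 1}, columns (i,j) ∈ {(0,1), (1,1)} is det [[14, -2], [-16, 4]] = 24 ≠ 0, so this unfolding has rank ≥ 2; CP rank is at least every unfolding rank, so rank(T) ≥ 2.
In particular rank(T) ≥ 2 > 1, so T is not rank-1.

No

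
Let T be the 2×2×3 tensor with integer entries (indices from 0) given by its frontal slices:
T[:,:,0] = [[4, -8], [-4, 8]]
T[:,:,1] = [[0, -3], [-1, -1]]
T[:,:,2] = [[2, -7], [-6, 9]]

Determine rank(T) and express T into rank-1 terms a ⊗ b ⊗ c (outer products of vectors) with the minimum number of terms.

rank(T) = 3

Lower bound: the mode-3 unfolding of T (rows indexed by k, columns by (i,j) = (0,0), (0,1), (1,0), (1,1)) is [[4, -8, -4, 8], [0, -3, -1, -1], [2, -7, -6, 9]].
There the 3×3 minor on rows k ∈ {0, 1, 2}, columns (i,j) ∈ {(0,0), (0,1), (1,0)} is det [[4, -8, -4], [0, -3, -1], [2, -7, -6]] = 36 ≠ 0, so this unfolding has rank ≥ 3; CP rank is at least every unfolding rank, so rank(T) ≥ 3. (This is only a lower bound: in general the CP rank may exceed every unfolding rank, so we still need to exhibit 3 rank-1 terms summing to T.)
Upper bound: T is a sum of 3 rank-1 terms, T = [0, 1] ⊗ [1, -2] ⊗ [-2, 2, -2] + [1, 1] ⊗ [2, -1] ⊗ [0, -1, -1] + [2, -1] ⊗ [1, -2] ⊗ [2, 1, 2] (one valid choice — decompositions are not unique — normalised so each a, b is primitive with positive first nonzero entry; check it by expanding all entries), so rank(T) ≤ 3.
These bounds meet, so rank(T) = 3.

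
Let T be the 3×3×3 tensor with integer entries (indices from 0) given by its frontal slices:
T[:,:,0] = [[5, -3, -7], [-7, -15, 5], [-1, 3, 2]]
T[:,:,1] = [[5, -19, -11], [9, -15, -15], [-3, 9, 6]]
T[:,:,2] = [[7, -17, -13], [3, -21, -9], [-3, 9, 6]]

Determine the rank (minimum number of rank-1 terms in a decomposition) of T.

2

Lower bound: in the mode-1 unfolding of T (rows indexed by i, columns by (j,k)) the 2×2 minor on rows i ∈ {0, 1}, columns (j,k) ∈ {(0,0), (0,1)} is det [[5, 5], [-7, 9]] = 80 ≠ 0, so that unfolding has rank ≥ 2 and hence rank(T) ≥ 2 (CP rank is at least every unfolding rank, though it can be larger).
Upper bound: with S_k = T[:,:,k], the two rank-1 terms a₁b₁ᵀ, a₂b₂ᵀ are the rank-1 members of the pencil x·S₀ + y·S₁.
The 2×2 minor of x·S₀ + y·S₁ on rows {0,1}, columns {0,1} is −96·x² − 256·xy + 96·y² = (-32)·(x + 3·y)(3·x − y), vanishing at (x:y) = (3:-1) and (1:3).
M₁ = 3·S₀ − S₁ = [[10, 10, -10], [-30, -30, 30], [0, 0, 0]] = 10·[1, -3, 0][1, 1, -1]ᵀ and M₂ = S₀ + 3·S₁ = [[20, -60, -40], [20, -60, -40], [-10, 30, 20]] = 10·[2, 2, -1][1, -3, -2]ᵀ, so take a₁ = [1, -3, 0], b₁ = [1, 1, -1], a₂ = [2, 2, -1], b₂ = [1, -3, -2].
Each slice is an integer combination of E₁ = a₁b₁ᵀ and E₂ = a₂b₂ᵀ: S₀ = 3·E₁ + E₂, S₁ = −E₁ + 3·E₂, S₂ = E₁ + 3·E₂; reading off coefficients, c₁ = [3, -1, 1] and c₂ = [1, 3, 3].
Hence T = [1, -3, 0] ∘ [1, 1, -1] ∘ [3, -1, 1] + [2, 2, -1] ∘ [1, -3, -2] ∘ [1, 3, 3], so rank(T) ≤ 2.
These bounds meet, so rank(T) = 2.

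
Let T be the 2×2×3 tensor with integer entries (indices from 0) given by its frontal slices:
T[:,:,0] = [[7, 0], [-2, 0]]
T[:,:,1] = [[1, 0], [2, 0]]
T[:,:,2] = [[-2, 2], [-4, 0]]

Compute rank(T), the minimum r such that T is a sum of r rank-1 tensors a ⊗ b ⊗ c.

3

Lower bound: the mode-3 unfolding of T (rows indexed by k, columns by (i,j) = (0,0), (0,1), (1,0), (1,1)) is [[7, 0, -2, 0], [1, 0, 2, 0], [-2, 2, -4, 0]].
There the 3×3 minor on rows k ∈ {0, 1, 2}, columns (i,j) ∈ {(0,0), (0,1), (1,0)} is det [[7, 0, -2], [1, 0, 2], [-2, 2, -4]] = -32 ≠ 0, so this unfolding has rank ≥ 3; CP rank is at least every unfolding rank, so rank(T) ≥ 3. (This is only a lower bound: in general the CP rank may exceed every unfolding rank, so we still need to exhibit 3 rank-1 terms summing to T.)
Upper bound: T is a sum of 3 rank-1 terms, T = (1, 0) ⊗ (0, 1) ⊗ (4, 0, 2) + (1, 0) ⊗ (2, -1) ⊗ (4, 0, 0) + (1, 2) ⊗ (1, 0) ⊗ (-1, 1, -2) (written with every a and b primitive with positive leading entry and the scale carried by c; CP decompositions are not unique, and this one is verified by expanding entrywise), so rank(T) ≤ 3.
These bounds meet, so rank(T) = 3.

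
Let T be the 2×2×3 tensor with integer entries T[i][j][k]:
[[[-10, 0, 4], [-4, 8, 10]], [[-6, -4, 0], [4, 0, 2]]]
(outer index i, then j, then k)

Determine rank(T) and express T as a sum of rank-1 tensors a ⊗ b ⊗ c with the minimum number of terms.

rank(T) = 3

Lower bound: the mode-3 unfolding of T (rows indexed by k, columns by (i,j) = (0,0), (0,1), (1,0), (1,1)) is [[-10, -4, -6, 4], [0, 8, -4, 0], [4, 10, 0, 2]].
There the 3×3 minor on rows k ∈ {0, 1, 2}, columns (i,j) ∈ {(0,0), (0,1), (1,0)} is det [[-10, -4, -6], [0, 8, -4], [4, 10, 0]] = -144 ≠ 0, so this unfolding has rank ≥ 3; CP rank is at least every unfolding rank, so rank(T) ≥ 3. (Flattening ranks never certify an upper bound on CP rank; for that we must actually write T with 3 rank-1 terms.)
Upper bound: T is a sum of 3 rank-1 terms, T = (1, 0) ⊗ (1, 2) ⊗ (-4, 4, 4) + (1, 1) ⊗ (1, 0) ⊗ (2, -4, 4) + (1, 1) ⊗ (2, -1) ⊗ (-4, 0, -2) (written with every a and b primitive with positive leading entry and the scale carried by c; CP decompositions are not unique, and this one is verified by expanding entrywise), so rank(T) ≤ 3.
These bounds meet, so rank(T) = 3.
Check entry T[1,0,1] = -4: (0)·(1)·(4) + (1)·(1)·(-4) + (1)·(2)·(0) = -4.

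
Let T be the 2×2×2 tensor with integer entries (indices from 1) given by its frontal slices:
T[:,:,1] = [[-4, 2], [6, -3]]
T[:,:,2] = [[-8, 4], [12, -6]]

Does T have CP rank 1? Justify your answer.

Yes

If T = a ⊗ b ⊗ c then every fibre of T is a multiple of the corresponding factor, so read the factors off the fibres through the nonzero entry T[1,1,1] = -4.
The mode-1 fibre T[:,1,1] = [-4, 6] gives a = [2, -3] (primitive direction); the mode-2 fibre T[1,:,1] = [-4, 2] gives b = [2, -1]; then c[k] = T[1,1,k] / (a[1]·b[1]) = [-4, -8] / 4 = [-1, -2].
Expanding [2, -3] ⊗ [2, -1] ⊗ [-1, -2] reproduces all 8 entries of T, so T = [2, -3] ⊗ [2, -1] ⊗ [-1, -2] and rank(T) ≤ 1.
Equivalently every frontal slice T[:,:,k] is c[k] times the rank-1 matrix [2, -3] ⊗ [2, -1]. So T has rank 1 (it is nonzero).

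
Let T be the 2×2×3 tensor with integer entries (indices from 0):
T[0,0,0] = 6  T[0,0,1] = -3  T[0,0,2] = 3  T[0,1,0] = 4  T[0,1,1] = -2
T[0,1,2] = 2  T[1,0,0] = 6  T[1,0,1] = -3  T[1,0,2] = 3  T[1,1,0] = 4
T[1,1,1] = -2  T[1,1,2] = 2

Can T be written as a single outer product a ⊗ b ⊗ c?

If T = a ⊗ b ⊗ c then every fibre of T is a multiple of the corresponding factor, so read the factors off the fibres through the nonzero entry T[0,0,0] = 6.
The mode-1 fibre T[:,0,0] = [6, 6] gives a = [1, 1] (primitive direction); the mode-2 fibre T[0,:,0] = [6, 4] gives b = [3, 2]; then c[k] = T[0,0,k] / (a[0]·b[0]) = [6, -3, 3] / 3 = [2, -1, 1].
Expanding [1, 1] ⊗ [3, 2] ⊗ [2, -1, 1] reproduces all 12 entries of T, so T = [1, 1] ⊗ [3, 2] ⊗ [2, -1, 1] and rank(T) ≤ 1.
Equivalently every frontal slice T[:,:,k] is c[k] times the rank-1 matrix [1, 1] ⊗ [3, 2]. So T has rank 1 (it is nonzero).

Yes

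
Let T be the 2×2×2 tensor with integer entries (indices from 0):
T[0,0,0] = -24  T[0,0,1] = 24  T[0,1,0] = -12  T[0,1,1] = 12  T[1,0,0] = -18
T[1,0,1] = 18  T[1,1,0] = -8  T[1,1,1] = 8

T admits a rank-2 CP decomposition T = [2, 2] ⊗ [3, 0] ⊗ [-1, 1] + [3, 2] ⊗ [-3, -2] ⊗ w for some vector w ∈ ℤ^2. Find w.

w = [2, -2]

Subtract the known terms from T to get the rank-1 residual R = [3, 2] ⊗ [-3, -2] ⊗ w, so R[i,j,k] = a[i]·b[j]·w[k]. Pick indices with nonzero a[0]·b[0] = (3)·(-3) = -9. Only the fibre through (0,0,·) is needed: R[0,0,:] = T[0,0,:] − Σₗ aₗ[0]bₗ[0]cₗ = [-24, 24] − (2)·(3)·[-1, 1] = [-18, 18]. Then w[k] = R[0,0,k] / -9 for each k, giving w = [-18, 18] / -9 = [2, -2].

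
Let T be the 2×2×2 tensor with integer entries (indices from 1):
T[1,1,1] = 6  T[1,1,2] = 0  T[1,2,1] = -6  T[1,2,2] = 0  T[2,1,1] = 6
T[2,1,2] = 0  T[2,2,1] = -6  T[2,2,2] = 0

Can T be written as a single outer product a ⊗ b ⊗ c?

Yes

The mode-1 fibre T[:,1,1] = [6, 6] gives a = [1, 1] (primitive direction); the mode-2 fibre T[1,:,1] = [6, -6] gives b = [1, -1]; then c[k] = T[1,1,k] / (a[1]·b[1]) = [6, 0] / 1 = [6, 0].
Expanding [1, 1] ⊗ [1, -1] ⊗ [6, 0] reproduces all 8 entries of T, so T = [1, 1] ⊗ [1, -1] ⊗ [6, 0] and rank(T) ≤ 1.
Equivalently every frontal slice T[:,:,k] is c[k] times the rank-1 matrix [1, 1] ⊗ [1, -1]. So T has rank 1 (it is nonzero).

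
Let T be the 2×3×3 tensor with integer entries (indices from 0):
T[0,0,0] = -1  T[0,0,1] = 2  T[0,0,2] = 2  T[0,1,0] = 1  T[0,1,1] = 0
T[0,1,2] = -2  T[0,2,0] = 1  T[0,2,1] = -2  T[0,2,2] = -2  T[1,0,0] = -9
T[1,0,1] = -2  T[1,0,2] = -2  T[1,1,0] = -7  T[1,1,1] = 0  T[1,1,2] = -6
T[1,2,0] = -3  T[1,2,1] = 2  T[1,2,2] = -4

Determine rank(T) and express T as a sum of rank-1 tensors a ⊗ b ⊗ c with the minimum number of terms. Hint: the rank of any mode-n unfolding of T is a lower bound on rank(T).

rank(T) = 3

Lower bound: the mode-2 unfolding of T (rows indexed by j, columns by (i,k) = (0,0), (0,1), (0,2), (1,0), (1,1), (1,2)) is [[-1, 2, 2, -9, -2, -2], [1, 0, -2, -7, 0, -6], [1, -2, -2, -3, 2, -4]].
There the 3×3 minor on rows j ∈ {0, 1, 2}, columns (i,k) ∈ {(0,0), (0,1), (1,0)} is det [[-1, 2, -9], [1, 0, -7], [1, -2, -3]] = 24 ≠ 0, so this unfolding has rank ≥ 3; CP rank is at least every unfolding rank, so rank(T) ≥ 3. (Flattening ranks never certify an upper bound on CP rank; for that we must actually write T with 3 rank-1 terms.)
Upper bound: T is a sum of 3 rank-1 terms, T = [0, 1] ⊗ [2, 2, 1] ⊗ [-4, 0, -2] + [1, -1] ⊗ [1, 0, -1] ⊗ [0, 2, 0] + [1, 1] ⊗ [1, -1, -1] ⊗ [-1, 0, 2] (written with every a and b primitive with positive leading entry and the scale carried by c; CP decompositions are not unique, and this one is verified by expanding entrywise), so rank(T) ≤ 3.
These bounds meet, so rank(T) = 3.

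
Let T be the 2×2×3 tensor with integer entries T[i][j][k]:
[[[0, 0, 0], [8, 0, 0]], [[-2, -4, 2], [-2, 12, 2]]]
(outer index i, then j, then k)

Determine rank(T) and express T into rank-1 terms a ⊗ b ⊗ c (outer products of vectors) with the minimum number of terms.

rank(T) = 3

Lower bound: in the mode-3 unfolding of T (rows indexed by k, columns by (i,j)) the 3×3 minor on rows k ∈ {0, 1, 2}, columns (i,j) ∈ {(0,1), (1,0), (1,1)} is det [[8, -2, -2], [0, -4, 12], [0, 2, 2]] = -256 ≠ 0, so that unfolding has rank ≥ 3 and hence rank(T) ≥ 3 (CP rank is at least every unfolding rank, though it can be larger).
Upper bound: T is a sum of 3 rank-1 terms, T = [0, 1] ⊗ [0, 1] ⊗ [-4, 8, 4] + [0, 1] ⊗ [1, -1] ⊗ [-2, -4, 2] + [1, 0] ⊗ [0, 1] ⊗ [8, 0, 0] (written with every a and b primitive with positive leading entry and the scale carried by c; CP decompositions are not unique, and this one is verified by expanding entrywise), so rank(T) ≤ 3.
These bounds meet, so rank(T) = 3.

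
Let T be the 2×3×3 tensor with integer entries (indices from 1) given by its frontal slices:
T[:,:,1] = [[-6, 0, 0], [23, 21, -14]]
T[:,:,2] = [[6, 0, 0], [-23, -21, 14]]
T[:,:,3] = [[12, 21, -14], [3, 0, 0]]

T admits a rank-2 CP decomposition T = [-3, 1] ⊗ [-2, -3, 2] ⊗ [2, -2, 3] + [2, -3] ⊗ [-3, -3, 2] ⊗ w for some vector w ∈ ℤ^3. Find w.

Subtract the known terms from T to get the rank-1 residual R = [2, -3] ⊗ [-3, -3, 2] ⊗ w, so R[i,j,k] = a[i]·b[j]·w[k]. Pick indices with nonzero a[1]·b[1] = (2)·(-3) = -6. Only the fibre through (1,1,·) is needed: R[1,1,:] = T[1,1,:] − Σₗ aₗ[1]bₗ[1]cₗ = [-6, 6, 12] − (-3)·(-2)·[2, -2, 3] = [-18, 18, -6]. Then w[k] = R[1,1,k] / -6 for each k, giving w = [-18, 18, -6] / -6 = [3, -3, 1].

w = [3, -3, 1]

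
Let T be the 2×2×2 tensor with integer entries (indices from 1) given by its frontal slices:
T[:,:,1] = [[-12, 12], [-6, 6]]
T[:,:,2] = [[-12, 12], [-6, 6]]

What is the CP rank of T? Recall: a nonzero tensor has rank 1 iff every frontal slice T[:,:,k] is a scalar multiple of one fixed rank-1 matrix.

1

Lower bound: T ≠ 0 (e.g. T[1,1,1] = -12), so rank(T) ≥ 1.
Upper bound: the mode-1 fibre T[:,1,1] = [-12, -6] gives a = [2, 1] (primitive direction); the mode-2 fibre T[1,:,1] = [-12, 12] gives b = [1, -1]; then c[k] = T[1,1,k] / (a[1]·b[1]) = [-12, -12] / 2 = [-6, -6].
Expanding [2, 1] ∘ [1, -1] ∘ [-6, -6] reproduces all 8 entries of T, so T = [2, 1] ∘ [1, -1] ∘ [-6, -6] and rank(T) ≤ 1.
These bounds meet, so rank(T) = 1.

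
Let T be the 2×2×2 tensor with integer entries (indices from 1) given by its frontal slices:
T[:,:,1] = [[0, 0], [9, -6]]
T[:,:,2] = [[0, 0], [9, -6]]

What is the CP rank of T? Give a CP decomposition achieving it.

Lower bound: T ≠ 0 (e.g. T[2,1,1] = 9), so rank(T) ≥ 1.
Upper bound: the mode-1 fibre T[:,1,1] = [0, 9] gives a = [0, 1] (primitive direction); the mode-2 fibre T[2,:,1] = [9, -6] gives b = [3, -2]; then c[k] = T[2,1,k] / (a[2]·b[1]) = [9, 9] / 3 = [3, 3].
Expanding [0, 1] ∘ [3, -2] ∘ [3, 3] reproduces all 8 entries of T, so T = [0, 1] ∘ [3, -2] ∘ [3, 3] and rank(T) ≤ 1.
These bounds meet, so rank(T) = 1.

rank(T) = 1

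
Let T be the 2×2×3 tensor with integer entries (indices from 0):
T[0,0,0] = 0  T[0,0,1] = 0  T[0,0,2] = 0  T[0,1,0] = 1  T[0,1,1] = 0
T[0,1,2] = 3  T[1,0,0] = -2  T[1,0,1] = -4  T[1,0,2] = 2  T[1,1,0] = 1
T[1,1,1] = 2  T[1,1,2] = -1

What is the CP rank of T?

Lower bound: the mode-2 unfolding of T (rows indexed by j, columns by (i,k) = (0,0), (0,1), (0,2), (1,0), (1,1), (1,2)) is [[0, 0, 0, -2, -4, 2], [1, 0, 3, 1, 2, -1]].
There the 2×2 minor on rows j ∈ {0, 1}, columns (i,k) ∈ {(0,0), (1,0)} is det [[0, -2], [1, 1]] = 2 ≠ 0, so this unfolding has rank ≥ 2; CP rank is at least every unfolding rank, so rank(T) ≥ 2. (Flattening ranks never certify an upper bound on CP rank; for that we must actually write T with 2 rank-1 terms.)
Upper bound — finding two terms. Write S_k = T[:,:,k] for the frontal slices: S₀ = [[0, 1], [-2, 1]], S₁ = [[0, 0], [-4, 2]], S₂ = [[0, 3], [2, -1]].
If T = a₁ ⊗ b₁ ⊗ c₁ + a₂ ⊗ b₂ ⊗ c₂ then each S_k = c₁[k]·a₁b₁ᵀ + c₂[k]·a₂b₂ᵀ. S₀ and S₁ are linearly independent, so a₁b₁ᵀ and a₂b₂ᵀ must span the same plane of matrices: they are the rank-1 matrices of the form x·S₀ + y·S₁.
det(x·S₀ + y·S₁) is 2·x² + 4·xy = 2·(x + 2·y)(x), vanishing at (x:y) = (2:-1) and (0:1).
M₁ = 2·S₀ − S₁ = [[0, 2], [0, 0]] = 2·(1, 0)(0, 1)ᵀ and M₂ = S₁ = [[0, 0], [-4, 2]] = (-2)·(0, 1)(2, -1)ᵀ, so take a₁ = (1, 0), b₁ = (0, 1), a₂ = (0, 1), b₂ = (2, -1).
Each slice is an integer combination of E₁ = a₁b₁ᵀ and E₂ = a₂b₂ᵀ: S₀ = E₁ − E₂, S₁ = −2·E₂, S₂ = 3·E₁ + E₂; reading off coefficients, c₁ = (1, 0, 3) and c₂ = (-1, -2, 1).
Hence T = (1, 0) ⊗ (0, 1) ⊗ (1, 0, 3) + (0, 1) ⊗ (2, -1) ⊗ (-1, -2, 1), so rank(T) ≤ 2.
These bounds meet, so rank(T) = 2.

2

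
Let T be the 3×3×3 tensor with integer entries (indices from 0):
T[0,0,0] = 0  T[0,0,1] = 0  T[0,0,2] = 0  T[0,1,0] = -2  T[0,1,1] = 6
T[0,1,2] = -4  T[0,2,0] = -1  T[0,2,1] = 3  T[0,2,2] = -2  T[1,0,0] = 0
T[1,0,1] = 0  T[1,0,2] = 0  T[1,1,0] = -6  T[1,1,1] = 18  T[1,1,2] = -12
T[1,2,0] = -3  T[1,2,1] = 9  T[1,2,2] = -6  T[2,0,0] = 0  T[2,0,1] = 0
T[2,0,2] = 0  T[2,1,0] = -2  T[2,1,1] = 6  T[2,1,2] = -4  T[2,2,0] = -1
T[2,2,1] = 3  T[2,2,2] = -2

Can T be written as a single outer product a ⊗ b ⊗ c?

Yes

If T = a ⊗ b ⊗ c then every fibre of T is a multiple of the corresponding factor, so read the factors off the fibres through the nonzero entry T[0,1,0] = -2.
The mode-1 fibre T[:,1,0] = [-2, -6, -2] gives a = [1, 3, 1] (primitive direction); the mode-2 fibre T[0,:,0] = [0, -2, -1] gives b = [0, 2, 1]; then c[k] = T[0,1,k] / (a[0]·b[1]) = [-2, 6, -4] / 2 = [-1, 3, -2].
Expanding [1, 3, 1] ⊗ [0, 2, 1] ⊗ [-1, 3, -2] reproduces all 27 entries of T, so T = [1, 3, 1] ⊗ [0, 2, 1] ⊗ [-1, 3, -2] and rank(T) ≤ 1.
Equivalently every frontal slice T[:,:,k] is c[k] times the rank-1 matrix [1, 3, 1] ⊗ [0, 2, 1]. So T has rank 1 (it is nonzero).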